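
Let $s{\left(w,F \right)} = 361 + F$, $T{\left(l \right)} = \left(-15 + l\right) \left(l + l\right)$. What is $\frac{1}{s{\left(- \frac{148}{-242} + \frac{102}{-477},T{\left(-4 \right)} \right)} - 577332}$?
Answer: $- \frac{1}{576819} \approx -1.7336 \cdot 10^{-6}$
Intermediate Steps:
$T{\left(l \right)} = 2 l \left(-15 + l\right)$ ($T{\left(l \right)} = \left(-15 + l\right) 2 l = 2 l \left(-15 + l\right)$)
$\frac{1}{s{\left(- \frac{148}{-242} + \frac{102}{-477},T{\left(-4 \right)} \right)} - 577332} = \frac{1}{\left(361 + 2 \left(-4\right) \left(-15 - 4\right)\right) - 577332} = \frac{1}{\left(361 + 2 \left(-4\right) \left(-19\right)\right) - 577332} = \frac{1}{\left(361 + 152\right) - 577332} = \frac{1}{513 - 577332} = \frac{1}{-576819} = - \frac{1}{576819}$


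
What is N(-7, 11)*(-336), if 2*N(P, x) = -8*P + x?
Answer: -11256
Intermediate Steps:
N(P, x) = x/2 - 4*P (N(P, x) = (-8*P + x)/2 = (x - 8*P)/2 = x/2 - 4*P)
N(-7, 11)*(-336) = ((1/2)*11 - 4*(-7))*(-336) = (11/2 + 28)*(-336) = (67/2)*(-336) = -11256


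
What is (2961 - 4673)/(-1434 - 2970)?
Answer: 428/1101 ≈ 0.38874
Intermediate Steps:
(2961 - 4673)/(-1434 - 2970) = -1712/(-4404) = -1712*(-1/4404) = 428/1101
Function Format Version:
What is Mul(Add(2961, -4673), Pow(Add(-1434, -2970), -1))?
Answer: Rational(428, 1101) ≈ 0.38874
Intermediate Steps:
Mul(Add(2961, -4673), Pow(Add(-1434, -2970), -1)) = Mul(-1712, Pow(-4404, -1)) = Mul(-1712, Rational(-1, 4404)) = Rational(428, 1101)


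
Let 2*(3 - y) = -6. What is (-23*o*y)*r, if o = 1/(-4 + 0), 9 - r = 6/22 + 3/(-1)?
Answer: 8901/22 ≈ 404.59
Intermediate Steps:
y = 6 (y = 3 - 1/2*(-6) = 3 + 3 = 6)
r = 129/11 (r = 9 - (6/22 + 3/(-1)) = 9 - (6*(1/22) + 3*(-1)) = 9 - (3/11 - 3) = 9 - 1*(-30/11) = 9 + 30/11 = 129/11 ≈ 11.727)
o = -1/4 (o = 1/(-4) = -1/4 ≈ -0.25000)
(-23*o*y)*r = -(-23)*6/4*(129/11) = -23*(-3/2)*(129/11) = (69/2)*(129/11) = 8901/22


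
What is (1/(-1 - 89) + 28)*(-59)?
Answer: -148621/90 ≈ -1651.3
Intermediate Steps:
(1/(-1 - 89) + 28)*(-59) = (1/(-90) + 28)*(-59) = (-1/90 + 28)*(-59) = (2519/90)*(-59) = -148621/90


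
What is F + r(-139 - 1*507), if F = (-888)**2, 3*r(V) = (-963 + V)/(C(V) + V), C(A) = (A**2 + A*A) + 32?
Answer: 1972979667767/2502054 ≈ 7.8854e+5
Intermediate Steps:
C(A) = 32 + 2*A**2 (C(A) = (A**2 + A**2) + 32 = 2*A**2 + 32 = 32 + 2*A**2)
r(V) = (-963 + V)/(3*(32 + V + 2*V**2)) (r(V) = ((-963 + V)/((32 + 2*V**2) + V))/3 = ((-963 + V)/(32 + V + 2*V**2))/3 = (-963 + V)/(3*(32 + V + 2*V**2)))
F = 788544
F + r(-139 - 1*507) = 788544 + (-963 + (-139 - 1*507))/(3*(32 + (-139 - 1*507) + 2*(-139 - 1*507)**2)) = 788544 + (-963 + (-139 - 507))/(3*(32 + (-139 - 507) + 2*(-139 - 507)**2)) = 788544 + (-963 - 646)/(3*(32 - 646 + 2*(-646)**2)) = 788544 + (1/3)*(-1609)/(32 - 646 + 2*417316) = 788544 + (1/3)*(-1609)/(32 - 646 + 834632) = 788544 + (1/3)*(-1609)/834018 = 788544 + (1/3)*(1/834018)*(-1609) = 788544 - 1609/2502054 = 1972979667767/2502054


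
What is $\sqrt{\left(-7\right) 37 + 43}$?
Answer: $6 i \sqrt{6} \approx 14.697 i$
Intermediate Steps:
$\sqrt{\left(-7\right) 37 + 43} = \sqrt{-259 + 43} = \sqrt{-216} = 6 i \sqrt{6}$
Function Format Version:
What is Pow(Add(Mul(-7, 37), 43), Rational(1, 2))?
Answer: Mul(6, I, Pow(6, Rational(1, 2))) ≈ Mul(14.697, I)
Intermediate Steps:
Pow(Add(Mul(-7, 37), 43), Rational(1, 2)) = Pow(Add(-259, 43), Rational(1, 2)) = Pow(-216, Rational(1, 2)) = Mul(6, I, Pow(6, Rational(1, 2)))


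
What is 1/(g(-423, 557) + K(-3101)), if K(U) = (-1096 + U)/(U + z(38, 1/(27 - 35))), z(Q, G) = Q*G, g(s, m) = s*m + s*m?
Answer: -4141/1951324706 ≈ -2.1221e-6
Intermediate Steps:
g(s, m) = 2*m*s (g(s, m) = m*s + m*s = 2*m*s)
z(Q, G) = G*Q
K(U) = (-1096 + U)/(-19/4 + U) (K(U) = (-1096 + U)/(U + 38/(27 - 35)) = (-1096 + U)/(U + 38/(-8)) = (-1096 + U)/(U - ⅛*38) = (-1096 + U)/(U - 19/4) = (-1096 + U)/(-19/4 + U))
1/(g(-423, 557) + K(-3101)) = 1/(2*557*(-423) + 4*(-1096 - 3101)/(-19 + 4*(-3101))) = 1/(-471222 + 4*(-4197)/(-19 - 12404)) = 1/(-471222 + 4*(-4197)/(-12423)) = 1/(-471222 + 4*(-1/12423)*(-4197)) = 1/(-471222 + 5596/4141) = 1/(-1951324706/4141) = -4141/1951324706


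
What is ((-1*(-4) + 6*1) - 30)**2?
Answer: 400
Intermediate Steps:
((-1*(-4) + 6*1) - 30)**2 = ((4 + 6) - 30)**2 = (10 - 30)**2 = (-20)**2 = 400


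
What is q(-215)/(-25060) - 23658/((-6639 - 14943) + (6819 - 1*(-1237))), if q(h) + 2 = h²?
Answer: -16171409/169480780 ≈ -0.095417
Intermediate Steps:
q(h) = -2 + h²
q(-215)/(-25060) - 23658/((-6639 - 14943) + (6819 - 1*(-1237))) = (-2 + (-215)²)/(-25060) - 23658/((-6639 - 14943) + (6819 - 1*(-1237))) = (-2 + 46225)*(-1/25060) - 23658/(-21582 + (6819 + 1237)) = 46223*(-1/25060) - 23658/(-21582 + 8056) = -46223/25060 - 23658/(-13526) = -46223/25060 - 23658*(-1/13526) = -46223/25060 + 11829/6763 = -16171409/169480780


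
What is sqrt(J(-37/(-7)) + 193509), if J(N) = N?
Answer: 10*sqrt(94822)/7 ≈ 439.90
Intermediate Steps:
sqrt(J(-37/(-7)) + 193509) = sqrt(-37/(-7) + 193509) = sqrt(-37*(-1/7) + 193509) = sqrt(37/7 + 193509) = sqrt(1354600/7) = 10*sqrt(94822)/7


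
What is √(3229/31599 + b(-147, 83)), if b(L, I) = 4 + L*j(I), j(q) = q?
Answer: I*√1353173716514/10533 ≈ 110.44*I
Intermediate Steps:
b(L, I) = 4 + I*L (b(L, I) = 4 + L*I = 4 + I*L)
√(3229/31599 + b(-147, 83)) = √(3229/31599 + (4 + 83*(-147))) = √(3229*(1/31599) + (4 - 12201)) = √(3229/31599 - 12197) = √(-385409774/31599) = I*√1353173716514/10533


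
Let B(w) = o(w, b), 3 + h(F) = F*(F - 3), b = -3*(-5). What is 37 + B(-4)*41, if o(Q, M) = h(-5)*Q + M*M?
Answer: 3194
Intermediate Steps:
b = 15
h(F) = -3 + F*(-3 + F) (h(F) = -3 + F*(F - 3) = -3 + F*(-3 + F))
o(Q, M) = M² + 37*Q (o(Q, M) = (-3 + (-5)² - 3*(-5))*Q + M*M = (-3 + 25 + 15)*Q + M² = 37*Q + M² = M² + 37*Q)
B(w) = 225 + 37*w (B(w) = 15² + 37*w = 225 + 37*w)
37 + B(-4)*41 = 37 + (225 + 37*(-4))*41 = 37 + (225 - 148)*41 = 37 + 77*41 = 37 + 3157 = 3194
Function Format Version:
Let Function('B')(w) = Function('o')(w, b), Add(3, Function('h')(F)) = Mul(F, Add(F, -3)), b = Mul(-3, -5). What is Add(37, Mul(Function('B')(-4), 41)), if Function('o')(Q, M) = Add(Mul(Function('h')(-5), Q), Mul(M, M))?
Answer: 3194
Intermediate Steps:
b = 15
Function('h')(F) = Add(-3, Mul(F, Add(-3, F))) (Function('h')(F) = Add(-3, Mul(F, Add(F, -3))) = Add(-3, Mul(F, Add(-3, F))))
Function('o')(Q, M) = Add(Pow(M, 2), Mul(37, Q)) (Function('o')(Q, M) = Add(Mul(Add(-3, Pow(-5, 2), Mul(-3, -5)), Q), Mul(M, M)) = Add(Mul(Add(-3, 25, 15), Q), Pow(M, 2)) = Add(Mul(37, Q), Pow(M, 2)) = Add(Pow(M, 2), Mul(37, Q)))
Function('B')(w) = Add(225, Mul(37, w)) (Function('B')(w) = Add(Pow(15, 2), Mul(37, w)) = Add(225, Mul(37, w)))
Add(37, Mul(Function('B')(-4), 41)) = Add(37, Mul(Add(225, Mul(37, -4)), 41)) = Add(37, Mul(Add(225, -148), 41)) = Add(37, Mul(77, 41)) = Add(37, 3157) = 3194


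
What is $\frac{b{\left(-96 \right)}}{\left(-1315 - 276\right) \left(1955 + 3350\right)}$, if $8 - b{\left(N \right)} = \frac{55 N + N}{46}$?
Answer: $- \frac{2872}{194125865} \approx -1.4795 \cdot 10^{-5}$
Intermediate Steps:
$b{\left(N \right)} = 8 - \frac{28 N}{23}$ ($b{\left(N \right)} = 8 - \frac{55 N + N}{46} = 8 - 56 N \frac{1}{46} = 8 - \frac{28 N}{23}$)
$\frac{b{\left(-96 \right)}}{\left(-1315 - 276\right) \left(1955 + 3350\right)} = \frac{8 - - \frac{2688}{23}}{\left(-1315 - 276\right) \left(1955 + 3350\right)} = \frac{8 + \frac{2688}{23}}{\left(-1591\right) 5305} = \frac{2872}{23 \left(-8440255\right)} = \frac{2872}{23} \left(- \frac{1}{8440255}\right) = - \frac{2872}{194125865}$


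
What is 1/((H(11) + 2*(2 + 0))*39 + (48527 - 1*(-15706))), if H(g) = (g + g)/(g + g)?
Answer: 1/64428 ≈ 1.5521e-5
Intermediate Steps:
H(g) = 1 (H(g) = (2*g)/((2*g)) = (2*g)*(1/(2*g)) = 1)
1/((H(11) + 2*(2 + 0))*39 + (48527 - 1*(-15706))) = 1/((1 + 2*(2 + 0))*39 + (48527 - 1*(-15706))) = 1/((1 + 2*2)*39 + (48527 + 15706)) = 1/((1 + 4)*39 + 64233) = 1/(5*39 + 64233) = 1/(195 + 64233) = 1/64428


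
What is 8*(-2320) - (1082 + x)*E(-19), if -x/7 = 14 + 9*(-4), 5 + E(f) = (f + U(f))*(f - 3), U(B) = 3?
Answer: -447452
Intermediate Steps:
E(f) = -5 + (-3 + f)*(3 + f) (E(f) = -5 + (f + 3)*(f - 3) = -5 + (3 + f)*(-3 + f) = -5 + (-3 + f)*(3 + f))
x = 154 (x = -7*(14 + 9*(-4)) = -7*(14 - 36) = -7*(-22) = 154)
8*(-2320) - (1082 + x)*E(-19) = 8*(-2320) - (1082 + 154)*(-14 + (-19)²) = -18560 - 1236*(-14 + 361) = -18560 - 1236*347 = -18560 - 1*428892 = -18560 - 428892 = -447452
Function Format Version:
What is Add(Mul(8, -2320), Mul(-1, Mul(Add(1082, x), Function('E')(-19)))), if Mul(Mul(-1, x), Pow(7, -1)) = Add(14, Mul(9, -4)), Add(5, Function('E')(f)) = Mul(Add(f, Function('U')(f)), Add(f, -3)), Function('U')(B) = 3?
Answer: -447452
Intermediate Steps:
Function('E')(f) = Add(-5, Mul(Add(-3, f), Add(3, f))) (Function('E')(f) = Add(-5, Mul(Add(f, 3), Add(f, -3))) = Add(-5, Mul(Add(3, f), Add(-3, f))) = Add(-5, Mul(Add(-3, f), Add(3, f))))
x = 154 (x = Mul(-7, Add(14, Mul(9, -4))) = Mul(-7, Add(14, -36)) = Mul(-7, -22) = 154)
Add(Mul(8, -2320), Mul(-1, Mul(Add(1082, x), Function('E')(-19)))) = Add(Mul(8, -2320), Mul(-1, Mul(Add(1082, 154), Add(-14, Pow(-19, 2))))) = Add(-18560, Mul(-1, Mul(1236, Add(-14, 361)))) = Add(-18560, Mul(-1, Mul(1236, 347))) = Add(-18560, Mul(-1, 428892)) = Add(-18560, -428892) = -447452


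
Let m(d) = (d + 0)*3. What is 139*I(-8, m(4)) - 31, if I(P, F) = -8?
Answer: -1143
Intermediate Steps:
m(d) = 3*d (m(d) = d*3 = 3*d)
139*I(-8, m(4)) - 31 = 139*(-8) - 31 = -1112 - 31 = -1143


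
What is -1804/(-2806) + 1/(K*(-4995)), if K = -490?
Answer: 2207691503/3433912650 ≈ 0.64291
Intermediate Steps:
-1804/(-2806) + 1/(K*(-4995)) = -1804/(-2806) + 1/(-490*(-4995)) = -1804*(-1/2806) - 1/490*(-1/4995) = 902/1403 + 1/2447550 = 2207691503/3433912650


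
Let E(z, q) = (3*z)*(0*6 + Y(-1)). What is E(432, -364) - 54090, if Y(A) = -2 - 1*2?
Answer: -59274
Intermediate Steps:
Y(A) = -4 (Y(A) = -2 - 2 = -4)
E(z, q) = -12*z (E(z, q) = (3*z)*(0*6 - 4) = (3*z)*(0 - 4) = (3*z)*(-4) = -12*z)
E(432, -364) - 54090 = -12*432 - 54090 = -5184 - 54090 = -59274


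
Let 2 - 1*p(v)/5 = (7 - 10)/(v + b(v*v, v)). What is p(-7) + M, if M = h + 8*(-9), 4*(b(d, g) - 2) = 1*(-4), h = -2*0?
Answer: -129/2 ≈ -64.500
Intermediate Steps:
h = 0
b(d, g) = 1 (b(d, g) = 2 + (1*(-4))/4 = 2 + (¼)*(-4) = 2 - 1 = 1)
p(v) = 10 + 15/(1 + v) (p(v) = 10 - 5*(7 - 10)/(v + 1) = 10 - (-15)/(1 + v) = 10 + 15/(1 + v))
M = -72 (M = 0 + 8*(-9) = 0 - 72 = -72)
p(-7) + M = 5*(5 + 2*(-7))/(1 - 7) - 72 = 5*(5 - 14)/(-6) - 72 = 5*(-⅙)*(-9) - 72 = 15/2 - 72 = -129/2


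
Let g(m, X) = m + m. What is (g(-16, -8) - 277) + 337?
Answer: 28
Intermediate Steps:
g(m, X) = 2*m
(g(-16, -8) - 277) + 337 = (2*(-16) - 277) + 337 = (-32 - 277) + 337 = -309 + 337 = 28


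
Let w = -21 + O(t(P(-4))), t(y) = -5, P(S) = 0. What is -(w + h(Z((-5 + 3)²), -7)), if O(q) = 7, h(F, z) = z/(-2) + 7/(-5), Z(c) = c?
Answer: 119/10 ≈ 11.900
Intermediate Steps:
h(F, z) = -7/5 - z/2 (h(F, z) = z*(-½) + 7*(-⅕) = -z/2 - 7/5 = -7/5 - z/2)
w = -14 (w = -21 + 7 = -14)
-(w + h(Z((-5 + 3)²), -7)) = -(-14 + (-7/5 - ½*(-7))) = -(-14 + (-7/5 + 7/2)) = -(-14 + 21/10) = -1*(-119/10) = 119/10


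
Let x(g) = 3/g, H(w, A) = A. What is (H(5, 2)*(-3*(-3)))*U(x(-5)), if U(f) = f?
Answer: -54/5 ≈ -10.800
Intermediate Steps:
(H(5, 2)*(-3*(-3)))*U(x(-5)) = (2*(-3*(-3)))*(3/(-5)) = (2*9)*(3*(-⅕)) = 18*(-⅗) = -54/5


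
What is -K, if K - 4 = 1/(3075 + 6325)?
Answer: -37601/9400 ≈ -4.0001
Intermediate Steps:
K = 37601/9400 (K = 4 + 1/(3075 + 6325) = 4 + 1/9400 = 37601/9400 ≈ 4.0001)
-K = -1*37601/9400 = -37601/9400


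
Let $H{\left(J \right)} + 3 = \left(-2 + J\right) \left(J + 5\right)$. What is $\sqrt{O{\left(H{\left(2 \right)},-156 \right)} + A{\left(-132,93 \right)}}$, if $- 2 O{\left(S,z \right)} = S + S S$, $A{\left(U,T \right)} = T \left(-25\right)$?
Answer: $2 i \sqrt{582} \approx 48.249 i$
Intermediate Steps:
$A{\left(U,T \right)} = - 25 T$
$H{\left(J \right)} = -3 + \left(-2 + J\right) \left(5 + J\right)$ ($H{\left(J \right)} = -3 + \left(-2 + J\right) \left(J + 5\right) = -3 + \left(-2 + J\right) \left(5 + J\right)$)
$O{\left(S,z \right)} = - \frac{S}{2} - \frac{S^{2}}{2}$ ($O{\left(S,z \right)} = - \frac{S + S S}{2} = - \frac{S + S^{2}}{2} = - \frac{S}{2} - \frac{S^{2}}{2}$)
$\sqrt{O{\left(H{\left(2 \right)},-156 \right)} + A{\left(-132,93 \right)}} = \sqrt{- \frac{\left(-13 + 2^{2} + 3 \cdot 2\right) \left(1 + \left(-13 + 2^{2} + 3 \cdot 2\right)\right)}{2} - 2325} = \sqrt{- \frac{\left(-13 + 4 + 6\right) \left(1 + \left(-13 + 4 + 6\right)\right)}{2} - 2325} = \sqrt{\left(- \frac{1}{2}\right) \left(-3\right) \left(1 - 3\right) - 2325} = \sqrt{\left(- \frac{1}{2}\right) \left(-3\right) \left(-2\right) - 2325} = \sqrt{-3 - 2325} = \sqrt{-2328} = 2 i \sqrt{582}$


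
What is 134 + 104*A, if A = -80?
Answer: -8186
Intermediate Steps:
134 + 104*A = 134 + 104*(-80) = 134 - 8320 = -8186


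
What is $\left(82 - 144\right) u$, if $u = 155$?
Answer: $-9610$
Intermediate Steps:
$\left(82 - 144\right) u = \left(82 - 144\right) 155 = \left(-62\right) 155 = -9610$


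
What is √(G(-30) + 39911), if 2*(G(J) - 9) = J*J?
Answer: √40370 ≈ 200.92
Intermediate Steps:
G(J) = 9 + J²/2 (G(J) = 9 + (J*J)/2 = 9 + J²/2)
√(G(-30) + 39911) = √((9 + (½)*(-30)²) + 39911) = √((9 + (½)*900) + 39911) = √((9 + 450) + 39911) = √(459 + 39911) = √40370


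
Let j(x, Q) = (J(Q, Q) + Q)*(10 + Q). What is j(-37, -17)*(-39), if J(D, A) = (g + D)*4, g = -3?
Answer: -26481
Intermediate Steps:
J(D, A) = -12 + 4*D (J(D, A) = (-3 + D)*4 = -12 + 4*D)
j(x, Q) = (-12 + 5*Q)*(10 + Q) (j(x, Q) = ((-12 + 4*Q) + Q)*(10 + Q) = (-12 + 5*Q)*(10 + Q))
j(-37, -17)*(-39) = (-120 + 5*(-17)² + 38*(-17))*(-39) = (-120 + 5*289 - 646)*(-39) = (-120 + 1445 - 646)*(-39) = 679*(-39) = -26481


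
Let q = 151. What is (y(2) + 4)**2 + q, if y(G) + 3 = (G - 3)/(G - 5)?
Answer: 1375/9 ≈ 152.78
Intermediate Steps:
y(G) = -3 + (-3 + G)/(-5 + G) (y(G) = -3 + (G - 3)/(G - 5) = -3 + (-3 + G)/(-5 + G))
(y(2) + 4)**2 + q = (2*(6 - 1*2)/(-5 + 2) + 4)**2 + 151 = (2*(6 - 2)/(-3) + 4)**2 + 151 = (2*(-1/3)*4 + 4)**2 + 151 = (-8/3 + 4)**2 + 151 = (4/3)**2 + 151 = 16/9 + 151 = 1375/9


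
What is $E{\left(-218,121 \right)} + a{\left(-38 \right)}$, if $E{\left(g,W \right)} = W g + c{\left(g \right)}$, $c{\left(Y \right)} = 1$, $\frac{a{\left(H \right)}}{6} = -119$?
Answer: $-27091$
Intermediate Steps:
$a{\left(H \right)} = -714$ ($a{\left(H \right)} = 6 \left(-119\right) = -714$)
$E{\left(g,W \right)} = 1 + W g$ ($E{\left(g,W \right)} = W g + 1 = 1 + W g$)
$E{\left(-218,121 \right)} + a{\left(-38 \right)} = \left(1 + 121 \left(-218\right)\right) - 714 = \left(1 - 26378\right) - 714 = -26377 - 714 = -27091$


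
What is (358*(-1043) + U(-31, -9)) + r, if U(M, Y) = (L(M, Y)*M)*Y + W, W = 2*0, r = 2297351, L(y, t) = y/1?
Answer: 1915308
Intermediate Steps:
L(y, t) = y (L(y, t) = y*1 = y)
W = 0
U(M, Y) = Y*M**2 (U(M, Y) = (M*M)*Y + 0 = M**2*Y + 0 = Y*M**2 + 0 = Y*M**2)
(358*(-1043) + U(-31, -9)) + r = (358*(-1043) - 9*(-31)**2) + 2297351 = (-373394 - 9*961) + 2297351 = (-373394 - 8649) + 2297351 = -382043 + 2297351 = 1915308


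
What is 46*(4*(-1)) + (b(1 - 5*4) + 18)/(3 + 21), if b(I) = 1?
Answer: -4397/24 ≈ -183.21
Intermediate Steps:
46*(4*(-1)) + (b(1 - 5*4) + 18)/(3 + 21) = 46*(4*(-1)) + (1 + 18)/(3 + 21) = 46*(-4) + 19/24 = -184 + 19*(1/24) = -184 + 19/24 = -4397/24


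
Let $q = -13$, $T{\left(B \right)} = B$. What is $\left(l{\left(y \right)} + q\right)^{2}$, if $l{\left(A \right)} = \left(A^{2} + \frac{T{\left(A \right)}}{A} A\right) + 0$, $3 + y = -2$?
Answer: $49$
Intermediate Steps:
$y = -5$ ($y = -3 - 2 = -5$)
$l{\left(A \right)} = A + A^{2}$ ($l{\left(A \right)} = \left(A^{2} + \frac{A}{A} A\right) + 0 = \left(A^{2} + 1 A\right) + 0 = \left(A^{2} + A\right) + 0 = \left(A + A^{2}\right) + 0 = A + A^{2}$)
$\left(l{\left(y \right)} + q\right)^{2} = \left(- 5 \left(1 - 5\right) - 13\right)^{2} = \left(\left(-5\right) \left(-4\right) - 13\right)^{2} = \left(20 - 13\right)^{2} = 7^{2} = 49$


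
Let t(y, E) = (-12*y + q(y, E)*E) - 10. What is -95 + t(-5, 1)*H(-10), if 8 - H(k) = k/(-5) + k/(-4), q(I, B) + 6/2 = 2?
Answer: 153/2 ≈ 76.500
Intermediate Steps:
q(I, B) = -1 (q(I, B) = -3 + 2 = -1)
H(k) = 8 + 9*k/20 (H(k) = 8 - (k/(-5) + k/(-4)) = 8 - (k*(-⅕) + k*(-¼)) = 8 - (-k/5 - k/4) = 8 - (-9)*k/20 = 8 + 9*k/20)
t(y, E) = -10 - E - 12*y (t(y, E) = (-12*y - E) - 10 = (-E - 12*y) - 10 = -10 - E - 12*y)
-95 + t(-5, 1)*H(-10) = -95 + (-10 - 1*1 - 12*(-5))*(8 + (9/20)*(-10)) = -95 + (-10 - 1 + 60)*(8 - 9/2) = -95 + 49*(7/2) = -95 + 343/2 = 153/2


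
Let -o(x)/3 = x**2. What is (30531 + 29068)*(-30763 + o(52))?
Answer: -2316911125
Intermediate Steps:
o(x) = -3*x**2
(30531 + 29068)*(-30763 + o(52)) = (30531 + 29068)*(-30763 - 3*52**2) = 59599*(-30763 - 3*2704) = 59599*(-30763 - 8112) = 59599*(-38875) = -2316911125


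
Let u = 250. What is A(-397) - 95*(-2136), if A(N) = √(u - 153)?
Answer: 202920 + √97 ≈ 2.0293e+5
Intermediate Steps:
A(N) = √97 (A(N) = √(250 - 153) = √97)
A(-397) - 95*(-2136) = √97 - 95*(-2136) = √97 + 202920 = 202920 + √97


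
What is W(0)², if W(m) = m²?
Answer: 0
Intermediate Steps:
W(0)² = (0²)² = 0² = 0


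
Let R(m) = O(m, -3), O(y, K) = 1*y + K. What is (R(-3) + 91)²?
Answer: 7225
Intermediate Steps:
O(y, K) = K + y (O(y, K) = y + K = K + y)
R(m) = -3 + m
(R(-3) + 91)² = ((-3 - 3) + 91)² = (-6 + 91)² = 85² = 7225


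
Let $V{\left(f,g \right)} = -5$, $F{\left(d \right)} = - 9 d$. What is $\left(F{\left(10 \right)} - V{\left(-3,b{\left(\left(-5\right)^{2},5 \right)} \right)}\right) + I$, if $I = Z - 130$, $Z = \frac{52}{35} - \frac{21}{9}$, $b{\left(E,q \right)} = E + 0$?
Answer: $- \frac{22664}{105} \approx -215.85$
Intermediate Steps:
$b{\left(E,q \right)} = E$
$Z = - \frac{89}{105}$ ($Z = 52 \cdot \frac{1}{35} - \frac{7}{3} = \frac{52}{35} - \frac{7}{3} = - \frac{89}{105} \approx -0.84762$)
$I = - \frac{13739}{105}$ ($I = - \frac{89}{105} - 130 = - \frac{13739}{105} \approx -130.85$)
$\left(F{\left(10 \right)} - V{\left(-3,b{\left(\left(-5\right)^{2},5 \right)} \right)}\right) + I = \left(\left(-9\right) 10 - -5\right) - \frac{13739}{105} = \left(-90 + 5\right) - \frac{13739}{105} = -85 - \frac{13739}{105} = - \frac{22664}{105}$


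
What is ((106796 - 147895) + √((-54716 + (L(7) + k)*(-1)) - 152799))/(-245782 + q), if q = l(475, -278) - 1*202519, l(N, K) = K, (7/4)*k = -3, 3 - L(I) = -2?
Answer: 41099/448579 - 2*I*√2542099/3140053 ≈ 0.09162 - 0.0010155*I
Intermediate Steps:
L(I) = 5 (L(I) = 3 - 1*(-2) = 3 + 2 = 5)
k = -12/7 (k = (4/7)*(-3) = -12/7 ≈ -1.7143)
q = -202797 (q = -278 - 1*202519 = -278 - 202519 = -202797)
((106796 - 147895) + √((-54716 + (L(7) + k)*(-1)) - 152799))/(-245782 + q) = ((106796 - 147895) + √((-54716 + (5 - 12/7)*(-1)) - 152799))/(-245782 - 202797) = (-41099 + √((-54716 + (23/7)*(-1)) - 152799))/(-448579) = (-41099 + √((-54716 - 23/7) - 152799))*(-1/448579) = (-41099 + √(-383035/7 - 152799))*(-1/448579) = (-41099 + √(-1452628/7))*(-1/448579) = (-41099 + 2*I*√2542099/7)*(-1/448579) = 41099/448579 - 2*I*√2542099/3140053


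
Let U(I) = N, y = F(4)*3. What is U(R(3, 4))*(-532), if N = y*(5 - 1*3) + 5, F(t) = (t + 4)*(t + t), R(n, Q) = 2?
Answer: -206948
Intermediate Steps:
F(t) = 2*t*(4 + t) (F(t) = (4 + t)*(2*t) = 2*t*(4 + t))
y = 192 (y = (2*4*(4 + 4))*3 = (2*4*8)*3 = 64*3 = 192)
N = 389 (N = 192*(5 - 1*3) + 5 = 192*(5 - 3) + 5 = 192*2 + 5 = 384 + 5 = 389)
U(I) = 389
U(R(3, 4))*(-532) = 389*(-532) = -206948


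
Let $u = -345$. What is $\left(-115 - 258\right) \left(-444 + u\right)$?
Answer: $294297$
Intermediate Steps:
$\left(-115 - 258\right) \left(-444 + u\right) = \left(-115 - 258\right) \left(-444 - 345\right) = \left(-373\right) \left(-789\right) = 294297$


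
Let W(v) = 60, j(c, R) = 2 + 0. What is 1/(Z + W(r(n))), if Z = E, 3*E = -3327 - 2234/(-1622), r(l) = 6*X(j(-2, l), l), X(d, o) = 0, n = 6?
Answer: -2433/2551100 ≈ -0.00095371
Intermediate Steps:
j(c, R) = 2
r(l) = 0 (r(l) = 6*0 = 0)
E = -2697080/2433 (E = (-3327 - 2234/(-1622))/3 = (-3327 - 2234*(-1/1622))/3 = (-3327 + 1117/811)/3 = (⅓)*(-2697080/811) = -2697080/2433 ≈ -1108.5)
Z = -2697080/2433 ≈ -1108.5
1/(Z + W(r(n))) = 1/(-2697080/2433 + 60) = 1/(-2551100/2433) = -2433/2551100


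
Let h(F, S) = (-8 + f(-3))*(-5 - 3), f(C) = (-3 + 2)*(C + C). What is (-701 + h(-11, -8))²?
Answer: 469225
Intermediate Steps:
f(C) = -2*C
h(F, S) = 16 (h(F, S) = (-8 - 2*(-3))*(-5 - 3) = (-8 + 6)*(-8) = -2*(-8) = 16)
(-701 + h(-11, -8))² = (-701 + 16)² = (-685)² = 469225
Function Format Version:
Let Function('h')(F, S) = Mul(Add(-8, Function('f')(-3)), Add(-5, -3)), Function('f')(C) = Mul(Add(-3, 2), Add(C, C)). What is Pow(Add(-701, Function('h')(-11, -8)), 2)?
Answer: 469225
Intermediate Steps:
Function('f')(C) = Mul(-2, C) (Function('f')(C) = Mul(-1, Mul(2, C)) = Mul(-2, C))
Function('h')(F, S) = 16 (Function('h')(F, S) = Mul(Add(-8, Mul(-2, -3)), Add(-5, -3)) = Mul(Add(-8, 6), -8) = Mul(-2, -8) = 16)
Pow(Add(-701, Function('h')(-11, -8)), 2) = Pow(Add(-701, 16), 2) = Pow(-685, 2) = 469225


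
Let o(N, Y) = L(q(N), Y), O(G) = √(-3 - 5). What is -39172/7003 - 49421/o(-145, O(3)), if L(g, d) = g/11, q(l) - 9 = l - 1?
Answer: 3801681329/959411 ≈ 3962.5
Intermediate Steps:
q(l) = 8 + l (q(l) = 9 + (l - 1) = 9 + (-1 + l) = 8 + l)
O(G) = 2*I*√2 (O(G) = √(-8) = 2*I*√2)
L(g, d) = g/11 (L(g, d) = g*(1/11) = g/11)
o(N, Y) = 8/11 + N/11 (o(N, Y) = (8 + N)/11 = 8/11 + N/11)
-39172/7003 - 49421/o(-145, O(3)) = -39172/7003 - 49421/(8/11 + (1/11)*(-145)) = -39172*1/7003 - 49421/(8/11 - 145/11) = -39172/7003 - 49421/(-137/11) = -39172/7003 - 49421*(-11/137) = -39172/7003 + 543631/137 = 3801681329/959411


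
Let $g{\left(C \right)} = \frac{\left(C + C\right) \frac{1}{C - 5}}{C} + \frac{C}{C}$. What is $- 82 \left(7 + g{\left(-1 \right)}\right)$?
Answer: $- \frac{1886}{3} \approx -628.67$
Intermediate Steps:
$g{\left(C \right)} = 1 + \frac{2}{-5 + C}$ ($g{\left(C \right)} = \frac{2 C \frac{1}{-5 + C}}{C} + 1 = \frac{2}{-5 + C} + 1 = 1 + \frac{2}{-5 + C}$)
$- 82 \left(7 + g{\left(-1 \right)}\right) = - 82 \left(7 + \frac{-3 - 1}{-5 - 1}\right) = - 82 \left(7 + \frac{1}{-6} \left(-4\right)\right) = - 82 \left(7 - - \frac{2}{3}\right) = - 82 \left(7 + \frac{2}{3}\right) = \left(-82\right) \frac{23}{3} = - \frac{1886}{3}$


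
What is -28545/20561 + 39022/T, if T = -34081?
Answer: -1775173487/700739441 ≈ -2.5333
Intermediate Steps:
-28545/20561 + 39022/T = -28545/20561 + 39022/(-34081) = -28545*1/20561 + 39022*(-1/34081) = -28545/20561 - 39022/34081 = -1775173487/700739441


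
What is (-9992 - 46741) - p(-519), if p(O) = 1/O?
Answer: -29444426/519 ≈ -56733.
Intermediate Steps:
(-9992 - 46741) - p(-519) = (-9992 - 46741) - 1/(-519) = -56733 - 1*(-1/519) = -56733 + 1/519 = -29444426/519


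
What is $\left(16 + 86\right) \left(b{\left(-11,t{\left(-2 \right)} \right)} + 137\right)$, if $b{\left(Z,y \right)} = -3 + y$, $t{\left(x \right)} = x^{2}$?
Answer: $14076$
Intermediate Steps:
$\left(16 + 86\right) \left(b{\left(-11,t{\left(-2 \right)} \right)} + 137\right) = \left(16 + 86\right) \left(\left(-3 + \left(-2\right)^{2}\right) + 137\right) = 102 \left(\left(-3 + 4\right) + 137\right) = 102 \left(1 + 137\right) = 102 \cdot 138 = 14076$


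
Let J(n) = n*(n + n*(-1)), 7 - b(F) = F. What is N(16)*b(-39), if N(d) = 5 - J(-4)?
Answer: 230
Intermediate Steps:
b(F) = 7 - F
J(n) = 0 (J(n) = n*(n - n) = n*0 = 0)
N(d) = 5 (N(d) = 5 - 1*0 = 5 + 0 = 5)
N(16)*b(-39) = 5*(7 - 1*(-39)) = 5*(7 + 39) = 5*46 = 230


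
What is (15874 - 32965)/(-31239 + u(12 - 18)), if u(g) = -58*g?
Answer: 5697/10297 ≈ 0.55327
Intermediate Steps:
(15874 - 32965)/(-31239 + u(12 - 18)) = (15874 - 32965)/(-31239 - 58*(12 - 18)) = -17091/(-31239 - 58*(-6)) = -17091/(-31239 + 348) = -17091/(-30891) = -17091*(-1/30891) = 5697/10297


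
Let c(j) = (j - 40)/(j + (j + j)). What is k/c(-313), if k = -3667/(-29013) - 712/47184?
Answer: 104584881/353244982 ≈ 0.29607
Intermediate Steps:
k = 111379/1000694 (k = -3667*(-1/29013) - 712*1/47184 = 193/1527 - 89/5898 = 111379/1000694 ≈ 0.11130)
c(j) = (-40 + j)/(3*j) (c(j) = (-40 + j)/(j + 2*j) = (-40 + j)/((3*j)) = (-40 + j)*(1/(3*j)) = (-40 + j)/(3*j))
k/c(-313) = 111379/(1000694*(((⅓)*(-40 - 313)/(-313)))) = 111379/(1000694*(((⅓)*(-1/313)*(-353)))) = 111379/(1000694*(353/939)) = (111379/1000694)*(939/353) = 104584881/353244982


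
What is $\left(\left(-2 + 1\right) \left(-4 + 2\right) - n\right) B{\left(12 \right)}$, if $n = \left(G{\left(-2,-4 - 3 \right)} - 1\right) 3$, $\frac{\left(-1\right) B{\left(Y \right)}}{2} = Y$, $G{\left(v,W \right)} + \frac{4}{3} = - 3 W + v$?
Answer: $1152$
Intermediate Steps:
$G{\left(v,W \right)} = - \frac{4}{3} + v - 3 W$ ($G{\left(v,W \right)} = - \frac{4}{3} - \left(- v + 3 W\right) = - \frac{4}{3} + v - 3 W$)
$B{\left(Y \right)} = - 2 Y$
$n = 50$ ($n = \left(\left(- \frac{4}{3} - 2 - 3 \left(-4 - 3\right)\right) - 1\right) 3 = \left(\left(- \frac{4}{3} - 2 - -21\right) - 1\right) 3 = \left(\left(- \frac{4}{3} - 2 + 21\right) - 1\right) 3 = \left(\frac{53}{3} - 1\right) 3 = \frac{50}{3} \cdot 3 = 50$)
$\left(\left(-2 + 1\right) \left(-4 + 2\right) - n\right) B{\left(12 \right)} = \left(\left(-2 + 1\right) \left(-4 + 2\right) - 50\right) \left(\left(-2\right) 12\right) = \left(\left(-1\right) \left(-2\right) - 50\right) \left(-24\right) = \left(2 - 50\right) \left(-24\right) = \left(-48\right) \left(-24\right) = 1152$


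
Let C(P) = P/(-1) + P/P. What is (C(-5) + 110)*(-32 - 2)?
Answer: -3944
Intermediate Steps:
C(P) = 1 - P (C(P) = P*(-1) + 1 = -P + 1 = 1 - P)
(C(-5) + 110)*(-32 - 2) = ((1 - 1*(-5)) + 110)*(-32 - 2) = ((1 + 5) + 110)*(-34) = (6 + 110)*(-34) = 116*(-34) = -3944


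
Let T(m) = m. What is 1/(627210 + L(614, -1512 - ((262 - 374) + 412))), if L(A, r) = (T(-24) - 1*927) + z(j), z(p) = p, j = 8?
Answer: 1/626267 ≈ 1.5968e-6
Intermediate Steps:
L(A, r) = -943 (L(A, r) = (-24 - 1*927) + 8 = (-24 - 927) + 8 = -951 + 8 = -943)
1/(627210 + L(614, -1512 - ((262 - 374) + 412))) = 1/(627210 - 943) = 1/626267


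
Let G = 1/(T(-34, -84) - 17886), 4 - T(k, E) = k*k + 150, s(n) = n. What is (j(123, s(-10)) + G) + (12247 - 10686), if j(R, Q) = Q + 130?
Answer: 32255027/19188 ≈ 1681.0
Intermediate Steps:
T(k, E) = -146 - k² (T(k, E) = 4 - (k*k + 150) = 4 - (k² + 150) = 4 - (150 + k²) = 4 + (-150 - k²) = -146 - k²)
j(R, Q) = 130 + Q
G = -1/19188 (G = 1/((-146 - 1*(-34)²) - 17886) = 1/((-146 - 1*1156) - 17886) = 1/((-146 - 1156) - 17886) = 1/(-1302 - 17886) = 1/(-19188) = -1/19188 ≈ -5.2116e-5)
(j(123, s(-10)) + G) + (12247 - 10686) = ((130 - 10) - 1/19188) + (12247 - 10686) = (120 - 1/19188) + 1561 = 2302559/19188 + 1561 = 32255027/19188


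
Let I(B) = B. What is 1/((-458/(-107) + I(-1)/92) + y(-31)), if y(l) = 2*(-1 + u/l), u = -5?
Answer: 305164/791011 ≈ 0.38579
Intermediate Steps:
y(l) = -2 - 10/l (y(l) = 2*(-1 - 5/l) = -2 - 10/l)
1/((-458/(-107) + I(-1)/92) + y(-31)) = 1/((-458/(-107) - 1/92) + (-2 - 10/(-31))) = 1/((-458*(-1/107) - 1*1/92) + (-2 - 10*(-1/31))) = 1/((458/107 - 1/92) + (-2 + 10/31)) = 1/(42029/9844 - 52/31) = 1/(791011/305164) = 305164/791011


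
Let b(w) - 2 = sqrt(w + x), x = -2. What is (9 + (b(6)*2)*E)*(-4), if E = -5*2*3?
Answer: 924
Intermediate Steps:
E = -30 (E = -10*3 = -30)
b(w) = 2 + sqrt(-2 + w) (b(w) = 2 + sqrt(w - 2) = 2 + sqrt(-2 + w))
(9 + (b(6)*2)*E)*(-4) = (9 + ((2 + sqrt(-2 + 6))*2)*(-30))*(-4) = (9 + ((2 + sqrt(4))*2)*(-30))*(-4) = (9 + ((2 + 2)*2)*(-30))*(-4) = (9 + (4*2)*(-30))*(-4) = (9 + 8*(-30))*(-4) = (9 - 240)*(-4) = -231*(-4) = 924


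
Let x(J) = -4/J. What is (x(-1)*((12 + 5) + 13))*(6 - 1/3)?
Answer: 680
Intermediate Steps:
(x(-1)*((12 + 5) + 13))*(6 - 1/3) = ((-4/(-1))*((12 + 5) + 13))*(6 - 1/3) = ((-4*(-1))*(17 + 13))*(6 - 1*⅓) = (4*30)*(6 - ⅓) = 120*(17/3) = 680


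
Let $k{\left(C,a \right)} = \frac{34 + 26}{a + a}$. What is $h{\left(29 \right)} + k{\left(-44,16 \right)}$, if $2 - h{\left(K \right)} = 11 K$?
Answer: $- \frac{2521}{8} \approx -315.13$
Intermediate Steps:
$k{\left(C,a \right)} = \frac{30}{a}$ ($k{\left(C,a \right)} = \frac{60}{2 a} = 60 \frac{1}{2 a} = \frac{30}{a}$)
$h{\left(K \right)} = 2 - 11 K$
$h{\left(29 \right)} + k{\left(-44,16 \right)} = \left(2 - 319\right) + \frac{30}{16} = \left(2 - 319\right) + 30 \cdot \frac{1}{16} = -317 + \frac{15}{8} = - \frac{2521}{8}$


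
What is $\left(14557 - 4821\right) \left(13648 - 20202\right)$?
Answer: $-63809744$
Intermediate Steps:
$\left(14557 - 4821\right) \left(13648 - 20202\right) = 9736 \left(-6554\right) = -63809744$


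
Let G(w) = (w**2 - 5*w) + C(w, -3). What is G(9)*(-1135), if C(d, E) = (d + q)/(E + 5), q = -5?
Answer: -43130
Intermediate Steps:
C(d, E) = (-5 + d)/(5 + E) (C(d, E) = (d - 5)/(E + 5) = (-5 + d)/(5 + E))
G(w) = -5/2 + w**2 - 9*w/2 (G(w) = (w**2 - 5*w) + (-5 + w)/(5 - 3) = (w**2 - 5*w) + (-5 + w)/2 = (w**2 - 5*w) + (-5/2 + w/2) = -5/2 + w**2 - 9*w/2)
G(9)*(-1135) = (-5/2 + 9**2 - 9/2*9)*(-1135) = (-5/2 + 81 - 81/2)*(-1135) = 38*(-1135) = -43130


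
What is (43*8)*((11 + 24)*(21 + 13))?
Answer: 409360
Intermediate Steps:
(43*8)*((11 + 24)*(21 + 13)) = 344*(35*34) = 344*1190 = 409360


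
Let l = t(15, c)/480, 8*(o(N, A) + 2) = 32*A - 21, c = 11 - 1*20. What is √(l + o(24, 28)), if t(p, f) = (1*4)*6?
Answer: √42970/20 ≈ 10.365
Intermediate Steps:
c = -9 (c = 11 - 20 = -9)
t(p, f) = 24 (t(p, f) = 4*6 = 24)
o(N, A) = -37/8 + 4*A (o(N, A) = -2 + (32*A - 21)/8 = -2 + (-21 + 32*A)/8 = -2 + (-21/8 + 4*A) = -37/8 + 4*A)
l = 1/20 (l = 24/480 = 24*(1/480) = 1/20 ≈ 0.050000)
√(l + o(24, 28)) = √(1/20 + (-37/8 + 4*28)) = √(1/20 + (-37/8 + 112)) = √(1/20 + 859/8) = √(4297/40) = √42970/20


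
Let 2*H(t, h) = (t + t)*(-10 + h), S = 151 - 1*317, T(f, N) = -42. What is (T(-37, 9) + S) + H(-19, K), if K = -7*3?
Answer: 381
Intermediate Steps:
S = -166 (S = 151 - 317 = -166)
K = -21
H(t, h) = t*(-10 + h) (H(t, h) = ((t + t)*(-10 + h))/2 = ((2*t)*(-10 + h))/2 = (2*t*(-10 + h))/2 = t*(-10 + h))
(T(-37, 9) + S) + H(-19, K) = (-42 - 166) - 19*(-10 - 21) = -208 - 19*(-31) = -208 + 589 = 381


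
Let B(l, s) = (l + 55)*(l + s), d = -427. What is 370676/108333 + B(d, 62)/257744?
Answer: 27562242421/6980545188 ≈ 3.9484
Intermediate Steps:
B(l, s) = (55 + l)*(l + s)
370676/108333 + B(d, 62)/257744 = 370676/108333 + ((-427)² + 55*(-427) + 55*62 - 427*62)/257744 = 370676*(1/108333) + (182329 - 23485 + 3410 - 26474)*(1/257744) = 370676/108333 + 135780*(1/257744) = 370676/108333 + 33945/64436 = 27562242421/6980545188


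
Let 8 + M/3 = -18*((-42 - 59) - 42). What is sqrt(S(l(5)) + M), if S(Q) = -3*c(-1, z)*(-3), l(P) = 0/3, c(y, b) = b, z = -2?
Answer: 16*sqrt(30) ≈ 87.636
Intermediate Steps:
l(P) = 0 (l(P) = 0*(1/3) = 0)
S(Q) = -18 (S(Q) = -3*(-2)*(-3) = 6*(-3) = -18)
M = 7698 (M = -24 + 3*(-18*((-42 - 59) - 42)) = -24 + 3*(-18*(-101 - 42)) = -24 + 3*(-18*(-143)) = -24 + 3*2574 = -24 + 7722 = 7698)
sqrt(S(l(5)) + M) = sqrt(-18 + 7698) = sqrt(7680) = 16*sqrt(30)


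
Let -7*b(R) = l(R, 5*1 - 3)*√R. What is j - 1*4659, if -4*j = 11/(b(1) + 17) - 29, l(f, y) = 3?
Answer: -2158489/464 ≈ -4651.9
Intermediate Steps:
b(R) = -3*√R/7
j = 3287/464 (j = -(11/(-3*√1/7 + 17) - 29)/4 = -(11/(-3/7*1 + 17) - 29)/4 = -(11/(-3/7 + 17) - 29)/4 = -(11/(116/7) - 29)/4 = -(11*(7/116) - 29)/4 = -(77/116 - 29)/4 = -¼*(-3287/116) = 3287/464 ≈ 7.0841)
j - 1*4659 = 3287/464 - 1*4659 = 3287/464 - 4659 = -2158489/464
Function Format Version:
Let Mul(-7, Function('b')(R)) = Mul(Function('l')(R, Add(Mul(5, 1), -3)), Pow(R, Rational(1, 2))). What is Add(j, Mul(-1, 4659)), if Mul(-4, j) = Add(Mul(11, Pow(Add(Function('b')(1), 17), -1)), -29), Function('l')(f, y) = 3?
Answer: Rational(-2158489, 464) ≈ -4651.9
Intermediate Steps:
Function('b')(R) = Mul(Rational(-3, 7), Pow(R, Rational(1, 2))) (Function('b')(R) = Mul(Rational(-1, 7), Mul(3, Pow(R, Rational(1, 2)))) = Mul(Rational(-3, 7), Pow(R, Rational(1, 2))))
j = Rational(3287, 464) (j = Mul(Rational(-1, 4), Add(Mul(11, Pow(Add(Mul(Rational(-3, 7), Pow(1, Rational(1, 2))), 17), -1)), -29)) = Mul(Rational(-1, 4), Add(Mul(11, Pow(Add(Mul(Rational(-3, 7), 1), 17), -1)), -29)) = Mul(Rational(-1, 4), Add(Mul(11, Pow(Add(Rational(-3, 7), 17), -1)), -29)) = Mul(Rational(-1, 4), Add(Mul(11, Pow(Rational(116, 7), -1)), -29)) = Mul(Rational(-1, 4), Add(Mul(11, Rational(7, 116)), -29)) = Mul(Rational(-1, 4), Add(Rational(77, 116), -29)) = Mul(Rational(-1, 4), Rational(-3287, 116)) = Rational(3287, 464) ≈ 7.0841)
Add(j, Mul(-1, 4659)) = Add(Rational(3287, 464), Mul(-1, 4659)) = Add(Rational(3287, 464), -4659) = Rational(-2158489, 464)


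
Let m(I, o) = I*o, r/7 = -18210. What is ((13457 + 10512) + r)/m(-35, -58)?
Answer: -3569/70 ≈ -50.986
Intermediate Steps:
r = -127470 (r = 7*(-18210) = -127470)
((13457 + 10512) + r)/m(-35, -58) = ((13457 + 10512) - 127470)/((-35*(-58))) = (23969 - 127470)/2030 = -103501*1/2030 = -3569/70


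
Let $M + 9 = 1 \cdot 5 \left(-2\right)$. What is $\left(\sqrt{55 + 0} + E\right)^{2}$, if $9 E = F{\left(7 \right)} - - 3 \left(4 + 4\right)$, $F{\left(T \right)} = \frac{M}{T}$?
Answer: $\frac{240496}{3969} + \frac{298 \sqrt{55}}{63} \approx 95.673$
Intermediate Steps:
$M = -19$ ($M = -9 + 1 \cdot 5 \left(-2\right) = -9 + 5 \left(-2\right) = -9 - 10 = -19$)
$F{\left(T \right)} = - \frac{19}{T}$
$E = \frac{149}{63}$ ($E = \frac{- \frac{19}{7} - - 3 \left(4 + 4\right)}{9} = \frac{\left(-19\right) \frac{1}{7} - \left(-3\right) 8}{9} = \frac{- \frac{19}{7} - -24}{9} = \frac{- \frac{19}{7} + 24}{9} = \frac{1}{9} \cdot \frac{149}{7} = \frac{149}{63} \approx 2.3651$)
$\left(\sqrt{55 + 0} + E\right)^{2} = \left(\sqrt{55 + 0} + \frac{149}{63}\right)^{2} = \left(\sqrt{55} + \frac{149}{63}\right)^{2} = \left(\frac{149}{63} + \sqrt{55}\right)^{2}$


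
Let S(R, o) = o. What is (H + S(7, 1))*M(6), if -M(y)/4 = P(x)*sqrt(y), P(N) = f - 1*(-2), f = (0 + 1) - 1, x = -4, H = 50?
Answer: -408*sqrt(6) ≈ -999.39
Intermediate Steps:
f = 0 (f = 1 - 1 = 0)
P(N) = 2 (P(N) = 0 - 1*(-2) = 0 + 2 = 2)
M(y) = -8*sqrt(y)
(H + S(7, 1))*M(6) = (50 + 1)*(-8*sqrt(6)) = 51*(-8*sqrt(6)) = -408*sqrt(6)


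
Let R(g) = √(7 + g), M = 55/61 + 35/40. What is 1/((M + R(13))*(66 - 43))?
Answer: -423096/92257393 + 476288*√5/92257393 ≈ 0.0069579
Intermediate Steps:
M = 867/488 (M = 55*(1/61) + 35*(1/40) = 55/61 + 7/8 = 867/488 ≈ 1.7766)
1/((M + R(13))*(66 - 43)) = 1/((867/488 + √(7 + 13))*(66 - 43)) = 1/((867/488 + √20)*23) = 1/((867/488 + 2*√5)*23) = 1/(19941/488 + 46*√5)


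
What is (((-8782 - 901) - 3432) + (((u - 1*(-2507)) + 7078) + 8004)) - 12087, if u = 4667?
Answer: -2946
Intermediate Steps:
(((-8782 - 901) - 3432) + (((u - 1*(-2507)) + 7078) + 8004)) - 12087 = (((-8782 - 901) - 3432) + (((4667 - 1*(-2507)) + 7078) + 8004)) - 12087 = ((-9683 - 3432) + (((4667 + 2507) + 7078) + 8004)) - 12087 = (-13115 + ((7174 + 7078) + 8004)) - 12087 = (-13115 + (14252 + 8004)) - 12087 = (-13115 + 22256) - 12087 = 9141 - 12087 = -2946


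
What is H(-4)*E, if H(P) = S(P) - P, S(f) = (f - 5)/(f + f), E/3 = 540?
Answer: 16605/2 ≈ 8302.5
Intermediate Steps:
E = 1620 (E = 3*540 = 1620)
S(f) = (-5 + f)/(2*f) (S(f) = (-5 + f)/((2*f)) = (-5 + f)*(1/(2*f)) = (-5 + f)/(2*f))
H(P) = -P + (-5 + P)/(2*P) (H(P) = (-5 + P)/(2*P) - P = -P + (-5 + P)/(2*P))
H(-4)*E = (½ - 1*(-4) - 5/2/(-4))*1620 = (½ + 4 - 5/2*(-¼))*1620 = (½ + 4 + 5/8)*1620 = (41/8)*1620 = 16605/2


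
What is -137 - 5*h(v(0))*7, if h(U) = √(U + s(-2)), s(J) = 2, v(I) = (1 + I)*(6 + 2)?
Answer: -137 - 35*√10 ≈ -247.68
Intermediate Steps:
v(I) = 8 + 8*I (v(I) = (1 + I)*8 = 8 + 8*I)
h(U) = √(2 + U) (h(U) = √(U + 2) = √(2 + U))
-137 - 5*h(v(0))*7 = -137 - 5*√(2 + (8 + 8*0))*7 = -137 - 5*√(2 + (8 + 0))*7 = -137 - 5*√(2 + 8)*7 = -137 - 5*√10*7 = -137 - 35*√10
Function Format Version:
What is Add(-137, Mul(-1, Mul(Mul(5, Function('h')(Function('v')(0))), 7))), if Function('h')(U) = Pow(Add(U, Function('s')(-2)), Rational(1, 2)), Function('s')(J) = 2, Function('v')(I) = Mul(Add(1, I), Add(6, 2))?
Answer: Add(-137, Mul(-35, Pow(10, Rational(1, 2)))) ≈ -247.68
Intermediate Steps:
Function('v')(I) = Add(8, Mul(8, I)) (Function('v')(I) = Mul(Add(1, I), 8) = Add(8, Mul(8, I)))
Function('h')(U) = Pow(Add(2, U), Rational(1, 2)) (Function('h')(U) = Pow(Add(U, 2), Rational(1, 2)) = Pow(Add(2, U), Rational(1, 2)))
Add(-137, Mul(-1, Mul(Mul(5, Function('h')(Function('v')(0))), 7))) = Add(-137, Mul(-1, Mul(Mul(5, Pow(Add(2, Add(8, Mul(8, 0))), Rational(1, 2))), 7))) = Add(-137, Mul(-1, Mul(Mul(5, Pow(Add(2, Add(8, 0)), Rational(1, 2))), 7))) = Add(-137, Mul(-1, Mul(Mul(5, Pow(Add(2, 8), Rational(1, 2))), 7))) = Add(-137, Mul(-1, Mul(Mul(5, Pow(10, Rational(1, 2))), 7))) = Add(-137, Mul(-1, Mul(35, Pow(10, Rational(1, 2))))) = Add(-137, Mul(-35, Pow(10, Rational(1, 2))))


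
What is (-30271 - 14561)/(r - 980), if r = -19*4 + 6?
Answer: 7472/175 ≈ 42.697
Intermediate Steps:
r = -70 (r = -76 + 6 = -70)
(-30271 - 14561)/(r - 980) = (-30271 - 14561)/(-70 - 980) = -44832/(-1050) = -44832*(-1/1050) = 7472/175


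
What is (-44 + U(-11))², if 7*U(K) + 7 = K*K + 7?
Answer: 34969/49 ≈ 713.65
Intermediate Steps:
U(K) = K²/7 (U(K) = -1 + (K*K + 7)/7 = -1 + (K² + 7)/7 = -1 + (7 + K²)/7 = -1 + (1 + K²/7) = K²/7)
(-44 + U(-11))² = (-44 + (⅐)*(-11)²)² = (-44 + (⅐)*121)² = (-44 + 121/7)² = (-187/7)² = 34969/49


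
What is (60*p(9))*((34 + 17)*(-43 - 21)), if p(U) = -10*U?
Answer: 17625600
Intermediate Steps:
(60*p(9))*((34 + 17)*(-43 - 21)) = (60*(-10*9))*((34 + 17)*(-43 - 21)) = (60*(-90))*(51*(-64)) = -5400*(-3264) = 17625600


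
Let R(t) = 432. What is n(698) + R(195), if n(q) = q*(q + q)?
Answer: 974840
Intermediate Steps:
n(q) = 2*q**2 (n(q) = q*(2*q) = 2*q**2)
n(698) + R(195) = 2*698**2 + 432 = 2*487204 + 432 = 974408 + 432 = 974840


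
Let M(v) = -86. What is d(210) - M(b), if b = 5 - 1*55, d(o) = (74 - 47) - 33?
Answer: 80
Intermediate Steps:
d(o) = -6 (d(o) = 27 - 33 = -6)
b = -50 (b = 5 - 55 = -50)
d(210) - M(b) = -6 - 1*(-86) = -6 + 86 = 80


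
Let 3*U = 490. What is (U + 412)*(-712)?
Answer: -1228912/3 ≈ -4.0964e+5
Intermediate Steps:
U = 490/3 (U = (1/3)*490 = 490/3 ≈ 163.33)
(U + 412)*(-712) = (490/3 + 412)*(-712) = (1726/3)*(-712) = -1228912/3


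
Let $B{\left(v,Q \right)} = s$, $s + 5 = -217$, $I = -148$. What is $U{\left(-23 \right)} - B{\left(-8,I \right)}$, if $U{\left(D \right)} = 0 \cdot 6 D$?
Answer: $222$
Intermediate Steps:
$s = -222$ ($s = -5 - 217 = -222$)
$B{\left(v,Q \right)} = -222$
$U{\left(D \right)} = 0$ ($U{\left(D \right)} = 0 D = 0$)
$U{\left(-23 \right)} - B{\left(-8,I \right)} = 0 - -222 = 0 + 222 = 222$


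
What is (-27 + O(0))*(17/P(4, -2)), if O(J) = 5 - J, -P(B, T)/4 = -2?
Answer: -187/4 ≈ -46.750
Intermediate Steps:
P(B, T) = 8 (P(B, T) = -4*(-2) = 8)
(-27 + O(0))*(17/P(4, -2)) = (-27 + (5 - 1*0))*(17/8) = (-27 + (5 + 0))*(17*(⅛)) = (-27 + 5)*(17/8) = -22*17/8 = -187/4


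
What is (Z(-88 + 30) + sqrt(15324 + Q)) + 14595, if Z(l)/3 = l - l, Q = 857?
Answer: 14595 + sqrt(16181) ≈ 14722.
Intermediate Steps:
Z(l) = 0 (Z(l) = 3*(l - l) = 3*0 = 0)
(Z(-88 + 30) + sqrt(15324 + Q)) + 14595 = (0 + sqrt(15324 + 857)) + 14595 = (0 + sqrt(16181)) + 14595 = sqrt(16181) + 14595 = 14595 + sqrt(16181)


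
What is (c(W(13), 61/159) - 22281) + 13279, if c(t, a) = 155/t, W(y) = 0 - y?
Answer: -117181/13 ≈ -9013.9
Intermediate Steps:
W(y) = -y
(c(W(13), 61/159) - 22281) + 13279 = (155/((-1*13)) - 22281) + 13279 = (155/(-13) - 22281) + 13279 = (155*(-1/13) - 22281) + 13279 = (-155/13 - 22281) + 13279 = -289808/13 + 13279 = -117181/13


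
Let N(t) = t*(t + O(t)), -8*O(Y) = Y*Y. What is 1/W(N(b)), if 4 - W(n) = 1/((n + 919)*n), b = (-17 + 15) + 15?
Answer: 5498415/21993724 ≈ 0.25000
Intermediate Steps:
O(Y) = -Y**2/8 (O(Y) = -Y*Y/8 = -Y**2/8)
b = 13 (b = -2 + 15 = 13)
N(t) = t*(t - t**2/8)
W(n) = 4 - 1/(n*(919 + n)) (W(n) = 4 - 1/((n + 919)*n) = 4 - 1/((919 + n)*n) = 4 - 1/(n*(919 + n)))
1/W(N(b)) = 1/((-1 + 4*((1/8)*13**2*(8 - 1*13))**2 + 3676*((1/8)*13**2*(8 - 1*13)))/((((1/8)*13**2*(8 - 1*13)))*(919 + (1/8)*13**2*(8 - 1*13)))) = 1/((-1 + 4*((1/8)*169*(8 - 13))**2 + 3676*((1/8)*169*(8 - 13)))/((((1/8)*169*(8 - 13)))*(919 + (1/8)*169*(8 - 13)))) = 1/((-1 + 4*((1/8)*169*(-5))**2 + 3676*((1/8)*169*(-5)))/((((1/8)*169*(-5)))*(919 + (1/8)*169*(-5)))) = 1/((-1 + 4*(-845/8)**2 + 3676*(-845/8))/((-845/8)*(919 - 845/8))) = 1/(-8*(-1 + 4*(714025/64) - 776555/2)/(845*6507/8)) = 1/(-8/845*8/6507*(-1 + 714025/16 - 776555/2)) = 1/(-8/845*8/6507*(-5498431/16)) = 1/(21993724/5498415) = 5498415/21993724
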